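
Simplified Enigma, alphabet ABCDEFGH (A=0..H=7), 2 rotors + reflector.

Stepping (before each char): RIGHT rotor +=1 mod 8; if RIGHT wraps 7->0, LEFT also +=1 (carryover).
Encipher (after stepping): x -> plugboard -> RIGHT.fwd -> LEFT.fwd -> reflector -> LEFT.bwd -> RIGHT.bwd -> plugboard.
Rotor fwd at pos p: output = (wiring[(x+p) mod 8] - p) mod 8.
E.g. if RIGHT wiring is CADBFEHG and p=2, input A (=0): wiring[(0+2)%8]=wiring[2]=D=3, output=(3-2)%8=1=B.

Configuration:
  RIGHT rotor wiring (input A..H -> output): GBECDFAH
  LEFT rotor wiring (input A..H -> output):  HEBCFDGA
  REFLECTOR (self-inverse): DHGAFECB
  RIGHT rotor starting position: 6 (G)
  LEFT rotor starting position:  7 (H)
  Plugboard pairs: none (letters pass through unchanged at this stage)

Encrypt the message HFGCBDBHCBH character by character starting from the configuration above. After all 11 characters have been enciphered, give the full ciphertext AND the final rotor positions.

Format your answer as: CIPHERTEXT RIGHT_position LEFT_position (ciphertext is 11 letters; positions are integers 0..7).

Answer: FHBGCHHGAGB 1 1

Derivation:
Char 1 ('H'): step: R->7, L=7; H->plug->H->R->B->L->A->refl->D->L'->E->R'->F->plug->F
Char 2 ('F'): step: R->0, L->0 (L advanced); F->plug->F->R->F->L->D->refl->A->L'->H->R'->H->plug->H
Char 3 ('G'): step: R->1, L=0; G->plug->G->R->G->L->G->refl->C->L'->D->R'->B->plug->B
Char 4 ('C'): step: R->2, L=0; C->plug->C->R->B->L->E->refl->F->L'->E->R'->G->plug->G
Char 5 ('B'): step: R->3, L=0; B->plug->B->R->A->L->H->refl->B->L'->C->R'->C->plug->C
Char 6 ('D'): step: R->4, L=0; D->plug->D->R->D->L->C->refl->G->L'->G->R'->H->plug->H
Char 7 ('B'): step: R->5, L=0; B->plug->B->R->D->L->C->refl->G->L'->G->R'->H->plug->H
Char 8 ('H'): step: R->6, L=0; H->plug->H->R->H->L->A->refl->D->L'->F->R'->G->plug->G
Char 9 ('C'): step: R->7, L=0; C->plug->C->R->C->L->B->refl->H->L'->A->R'->A->plug->A
Char 10 ('B'): step: R->0, L->1 (L advanced); B->plug->B->R->B->L->A->refl->D->L'->A->R'->G->plug->G
Char 11 ('H'): step: R->1, L=1; H->plug->H->R->F->L->F->refl->E->L'->D->R'->B->plug->B
Final: ciphertext=FHBGCHHGAGB, RIGHT=1, LEFT=1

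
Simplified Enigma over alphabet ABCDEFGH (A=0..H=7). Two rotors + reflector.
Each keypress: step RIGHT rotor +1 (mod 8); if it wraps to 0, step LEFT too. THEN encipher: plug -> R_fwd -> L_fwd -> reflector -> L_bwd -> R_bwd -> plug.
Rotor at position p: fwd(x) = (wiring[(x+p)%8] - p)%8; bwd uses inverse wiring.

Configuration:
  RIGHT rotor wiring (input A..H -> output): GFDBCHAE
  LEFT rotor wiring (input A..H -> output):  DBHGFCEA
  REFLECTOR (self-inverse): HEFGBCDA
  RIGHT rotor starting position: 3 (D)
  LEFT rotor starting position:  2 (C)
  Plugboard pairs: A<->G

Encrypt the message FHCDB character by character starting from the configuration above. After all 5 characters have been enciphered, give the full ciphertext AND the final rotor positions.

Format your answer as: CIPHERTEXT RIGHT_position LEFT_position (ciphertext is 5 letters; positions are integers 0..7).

Char 1 ('F'): step: R->4, L=2; F->plug->F->R->B->L->E->refl->B->L'->G->R'->A->plug->G
Char 2 ('H'): step: R->5, L=2; H->plug->H->R->F->L->G->refl->D->L'->C->R'->A->plug->G
Char 3 ('C'): step: R->6, L=2; C->plug->C->R->A->L->F->refl->C->L'->E->R'->G->plug->A
Char 4 ('D'): step: R->7, L=2; D->plug->D->R->E->L->C->refl->F->L'->A->R'->G->plug->A
Char 5 ('B'): step: R->0, L->3 (L advanced); B->plug->B->R->F->L->A->refl->H->L'->C->R'->E->plug->E
Final: ciphertext=GGAAE, RIGHT=0, LEFT=3

Answer: GGAAE 0 3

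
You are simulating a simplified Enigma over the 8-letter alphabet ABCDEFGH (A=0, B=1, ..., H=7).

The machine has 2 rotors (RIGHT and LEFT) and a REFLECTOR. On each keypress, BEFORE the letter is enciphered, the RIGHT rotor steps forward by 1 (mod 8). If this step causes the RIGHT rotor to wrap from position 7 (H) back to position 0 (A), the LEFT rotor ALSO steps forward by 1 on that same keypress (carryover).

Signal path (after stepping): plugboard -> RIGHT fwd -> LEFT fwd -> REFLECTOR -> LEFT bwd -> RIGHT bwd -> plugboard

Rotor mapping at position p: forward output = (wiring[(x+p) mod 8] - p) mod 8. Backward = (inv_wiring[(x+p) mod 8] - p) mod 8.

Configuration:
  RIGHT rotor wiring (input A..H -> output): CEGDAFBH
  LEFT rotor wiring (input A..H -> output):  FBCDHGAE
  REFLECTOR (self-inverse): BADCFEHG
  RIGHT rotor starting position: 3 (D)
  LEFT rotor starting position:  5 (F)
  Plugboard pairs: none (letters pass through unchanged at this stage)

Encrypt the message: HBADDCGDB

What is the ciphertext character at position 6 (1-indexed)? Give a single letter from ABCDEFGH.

Char 1 ('H'): step: R->4, L=5; H->plug->H->R->H->L->C->refl->D->L'->B->R'->B->plug->B
Char 2 ('B'): step: R->5, L=5; B->plug->B->R->E->L->E->refl->F->L'->F->R'->D->plug->D
Char 3 ('A'): step: R->6, L=5; A->plug->A->R->D->L->A->refl->B->L'->A->R'->E->plug->E
Char 4 ('D'): step: R->7, L=5; D->plug->D->R->H->L->C->refl->D->L'->B->R'->F->plug->F
Char 5 ('D'): step: R->0, L->6 (L advanced); D->plug->D->R->D->L->D->refl->C->L'->A->R'->E->plug->E
Char 6 ('C'): step: R->1, L=6; C->plug->C->R->C->L->H->refl->G->L'->B->R'->H->plug->H

H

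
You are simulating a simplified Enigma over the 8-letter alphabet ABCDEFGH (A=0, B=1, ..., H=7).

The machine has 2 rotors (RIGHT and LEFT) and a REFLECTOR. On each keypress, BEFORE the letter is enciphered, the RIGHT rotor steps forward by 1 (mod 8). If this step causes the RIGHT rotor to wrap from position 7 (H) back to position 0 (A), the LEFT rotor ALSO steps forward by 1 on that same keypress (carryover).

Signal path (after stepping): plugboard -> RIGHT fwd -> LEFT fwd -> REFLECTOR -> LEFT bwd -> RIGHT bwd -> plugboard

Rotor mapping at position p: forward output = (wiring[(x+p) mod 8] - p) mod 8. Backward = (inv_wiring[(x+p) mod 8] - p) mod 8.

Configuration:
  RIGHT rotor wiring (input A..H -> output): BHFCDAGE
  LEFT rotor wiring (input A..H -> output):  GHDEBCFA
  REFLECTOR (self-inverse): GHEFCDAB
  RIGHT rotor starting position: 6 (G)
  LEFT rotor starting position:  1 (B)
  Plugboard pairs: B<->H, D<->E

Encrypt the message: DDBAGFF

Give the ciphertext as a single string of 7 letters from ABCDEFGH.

Answer: CCEBADD

Derivation:
Char 1 ('D'): step: R->7, L=1; D->plug->E->R->D->L->A->refl->G->L'->A->R'->C->plug->C
Char 2 ('D'): step: R->0, L->2 (L advanced); D->plug->E->R->D->L->A->refl->G->L'->F->R'->C->plug->C
Char 3 ('B'): step: R->1, L=2; B->plug->H->R->A->L->B->refl->H->L'->C->R'->D->plug->E
Char 4 ('A'): step: R->2, L=2; A->plug->A->R->D->L->A->refl->G->L'->F->R'->H->plug->B
Char 5 ('G'): step: R->3, L=2; G->plug->G->R->E->L->D->refl->F->L'->H->R'->A->plug->A
Char 6 ('F'): step: R->4, L=2; F->plug->F->R->D->L->A->refl->G->L'->F->R'->E->plug->D
Char 7 ('F'): step: R->5, L=2; F->plug->F->R->A->L->B->refl->H->L'->C->R'->E->plug->D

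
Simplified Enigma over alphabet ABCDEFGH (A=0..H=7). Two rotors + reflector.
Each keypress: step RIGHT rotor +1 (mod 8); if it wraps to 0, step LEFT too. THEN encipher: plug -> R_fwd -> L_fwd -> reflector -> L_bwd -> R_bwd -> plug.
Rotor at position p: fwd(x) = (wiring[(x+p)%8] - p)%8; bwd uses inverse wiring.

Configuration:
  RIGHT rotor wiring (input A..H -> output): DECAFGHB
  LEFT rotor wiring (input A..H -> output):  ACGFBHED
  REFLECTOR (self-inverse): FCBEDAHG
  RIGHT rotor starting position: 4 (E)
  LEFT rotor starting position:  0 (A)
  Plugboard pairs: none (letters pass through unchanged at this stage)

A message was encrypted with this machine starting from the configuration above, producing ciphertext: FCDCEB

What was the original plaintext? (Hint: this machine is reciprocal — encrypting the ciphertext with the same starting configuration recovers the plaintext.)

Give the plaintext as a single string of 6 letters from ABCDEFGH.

Char 1 ('F'): step: R->5, L=0; F->plug->F->R->F->L->H->refl->G->L'->C->R'->B->plug->B
Char 2 ('C'): step: R->6, L=0; C->plug->C->R->F->L->H->refl->G->L'->C->R'->F->plug->F
Char 3 ('D'): step: R->7, L=0; D->plug->D->R->D->L->F->refl->A->L'->A->R'->H->plug->H
Char 4 ('C'): step: R->0, L->1 (L advanced); C->plug->C->R->C->L->E->refl->D->L'->F->R'->E->plug->E
Char 5 ('E'): step: R->1, L=1; E->plug->E->R->F->L->D->refl->E->L'->C->R'->H->plug->H
Char 6 ('B'): step: R->2, L=1; B->plug->B->R->G->L->C->refl->B->L'->A->R'->A->plug->A

Answer: BFHEHA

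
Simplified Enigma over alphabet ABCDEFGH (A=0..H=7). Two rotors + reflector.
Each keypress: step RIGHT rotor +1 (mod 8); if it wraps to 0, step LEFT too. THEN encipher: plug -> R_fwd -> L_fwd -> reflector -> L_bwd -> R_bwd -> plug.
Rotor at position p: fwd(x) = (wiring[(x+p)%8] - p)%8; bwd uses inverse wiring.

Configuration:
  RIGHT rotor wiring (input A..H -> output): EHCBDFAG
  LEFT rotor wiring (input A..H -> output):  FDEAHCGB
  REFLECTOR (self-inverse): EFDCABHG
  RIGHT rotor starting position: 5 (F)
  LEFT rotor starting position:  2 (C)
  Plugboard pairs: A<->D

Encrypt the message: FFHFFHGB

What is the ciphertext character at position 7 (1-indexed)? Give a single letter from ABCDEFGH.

Char 1 ('F'): step: R->6, L=2; F->plug->F->R->D->L->A->refl->E->L'->E->R'->E->plug->E
Char 2 ('F'): step: R->7, L=2; F->plug->F->R->E->L->E->refl->A->L'->D->R'->D->plug->A
Char 3 ('H'): step: R->0, L->3 (L advanced); H->plug->H->R->G->L->A->refl->E->L'->B->R'->D->plug->A
Char 4 ('F'): step: R->1, L=3; F->plug->F->R->H->L->B->refl->F->L'->A->R'->C->plug->C
Char 5 ('F'): step: R->2, L=3; F->plug->F->R->E->L->G->refl->H->L'->C->R'->G->plug->G
Char 6 ('H'): step: R->3, L=3; H->plug->H->R->H->L->B->refl->F->L'->A->R'->B->plug->B
Char 7 ('G'): step: R->4, L=3; G->plug->G->R->G->L->A->refl->E->L'->B->R'->B->plug->B

B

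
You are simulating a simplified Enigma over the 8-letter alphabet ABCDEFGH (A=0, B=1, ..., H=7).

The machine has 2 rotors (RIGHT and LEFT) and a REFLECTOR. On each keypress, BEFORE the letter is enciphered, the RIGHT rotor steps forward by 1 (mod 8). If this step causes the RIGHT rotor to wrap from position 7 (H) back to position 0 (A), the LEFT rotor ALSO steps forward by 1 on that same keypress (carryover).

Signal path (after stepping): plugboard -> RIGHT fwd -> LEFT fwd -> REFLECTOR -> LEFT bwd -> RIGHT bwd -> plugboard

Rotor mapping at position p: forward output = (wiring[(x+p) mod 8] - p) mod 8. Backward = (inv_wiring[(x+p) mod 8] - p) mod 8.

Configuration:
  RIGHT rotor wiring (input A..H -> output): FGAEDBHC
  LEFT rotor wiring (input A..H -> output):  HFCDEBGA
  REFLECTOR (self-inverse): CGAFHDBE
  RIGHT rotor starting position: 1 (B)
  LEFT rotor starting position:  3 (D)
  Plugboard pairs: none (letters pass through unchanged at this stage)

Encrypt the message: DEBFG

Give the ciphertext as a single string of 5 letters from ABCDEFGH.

Answer: EHAAC

Derivation:
Char 1 ('D'): step: R->2, L=3; D->plug->D->R->H->L->H->refl->E->L'->F->R'->E->plug->E
Char 2 ('E'): step: R->3, L=3; E->plug->E->R->H->L->H->refl->E->L'->F->R'->H->plug->H
Char 3 ('B'): step: R->4, L=3; B->plug->B->R->F->L->E->refl->H->L'->H->R'->A->plug->A
Char 4 ('F'): step: R->5, L=3; F->plug->F->R->D->L->D->refl->F->L'->E->R'->A->plug->A
Char 5 ('G'): step: R->6, L=3; G->plug->G->R->F->L->E->refl->H->L'->H->R'->C->plug->C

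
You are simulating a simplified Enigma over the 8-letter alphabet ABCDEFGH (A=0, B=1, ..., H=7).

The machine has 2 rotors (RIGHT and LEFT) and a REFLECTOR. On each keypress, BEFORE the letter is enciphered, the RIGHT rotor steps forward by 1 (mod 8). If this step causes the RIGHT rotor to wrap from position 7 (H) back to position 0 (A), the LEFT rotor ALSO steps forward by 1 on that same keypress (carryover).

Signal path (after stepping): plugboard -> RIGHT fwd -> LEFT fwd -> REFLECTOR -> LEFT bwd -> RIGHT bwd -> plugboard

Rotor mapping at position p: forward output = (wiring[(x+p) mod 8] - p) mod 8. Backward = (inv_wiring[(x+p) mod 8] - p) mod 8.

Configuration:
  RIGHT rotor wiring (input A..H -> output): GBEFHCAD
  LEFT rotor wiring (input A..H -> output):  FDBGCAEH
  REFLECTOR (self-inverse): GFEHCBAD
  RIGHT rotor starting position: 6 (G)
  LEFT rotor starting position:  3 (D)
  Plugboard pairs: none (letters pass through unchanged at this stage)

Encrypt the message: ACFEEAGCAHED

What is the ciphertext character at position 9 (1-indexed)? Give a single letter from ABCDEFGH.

Char 1 ('A'): step: R->7, L=3; A->plug->A->R->E->L->E->refl->C->L'->F->R'->D->plug->D
Char 2 ('C'): step: R->0, L->4 (L advanced); C->plug->C->R->E->L->B->refl->F->L'->G->R'->A->plug->A
Char 3 ('F'): step: R->1, L=4; F->plug->F->R->H->L->C->refl->E->L'->B->R'->E->plug->E
Char 4 ('E'): step: R->2, L=4; E->plug->E->R->G->L->F->refl->B->L'->E->R'->G->plug->G
Char 5 ('E'): step: R->3, L=4; E->plug->E->R->A->L->G->refl->A->L'->C->R'->A->plug->A
Char 6 ('A'): step: R->4, L=4; A->plug->A->R->D->L->D->refl->H->L'->F->R'->F->plug->F
Char 7 ('G'): step: R->5, L=4; G->plug->G->R->A->L->G->refl->A->L'->C->R'->H->plug->H
Char 8 ('C'): step: R->6, L=4; C->plug->C->R->A->L->G->refl->A->L'->C->R'->A->plug->A
Char 9 ('A'): step: R->7, L=4; A->plug->A->R->E->L->B->refl->F->L'->G->R'->E->plug->E

E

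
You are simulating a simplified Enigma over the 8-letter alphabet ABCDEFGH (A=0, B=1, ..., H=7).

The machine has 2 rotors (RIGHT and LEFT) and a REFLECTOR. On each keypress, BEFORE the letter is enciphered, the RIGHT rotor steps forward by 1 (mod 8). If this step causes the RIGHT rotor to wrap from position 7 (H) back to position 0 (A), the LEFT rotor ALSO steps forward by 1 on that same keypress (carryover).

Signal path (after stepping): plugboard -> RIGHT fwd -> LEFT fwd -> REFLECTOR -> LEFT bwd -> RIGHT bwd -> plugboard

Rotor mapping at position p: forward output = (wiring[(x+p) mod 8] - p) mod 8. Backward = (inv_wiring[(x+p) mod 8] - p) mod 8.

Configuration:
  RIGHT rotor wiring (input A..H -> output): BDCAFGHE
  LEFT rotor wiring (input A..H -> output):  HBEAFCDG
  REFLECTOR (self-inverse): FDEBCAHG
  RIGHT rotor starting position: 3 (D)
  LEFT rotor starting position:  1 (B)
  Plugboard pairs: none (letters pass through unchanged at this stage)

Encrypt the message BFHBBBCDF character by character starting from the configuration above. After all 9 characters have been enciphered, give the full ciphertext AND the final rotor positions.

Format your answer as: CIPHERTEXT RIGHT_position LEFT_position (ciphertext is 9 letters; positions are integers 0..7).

Char 1 ('B'): step: R->4, L=1; B->plug->B->R->C->L->H->refl->G->L'->H->R'->F->plug->F
Char 2 ('F'): step: R->5, L=1; F->plug->F->R->F->L->C->refl->E->L'->D->R'->G->plug->G
Char 3 ('H'): step: R->6, L=1; H->plug->H->R->A->L->A->refl->F->L'->G->R'->B->plug->B
Char 4 ('B'): step: R->7, L=1; B->plug->B->R->C->L->H->refl->G->L'->H->R'->G->plug->G
Char 5 ('B'): step: R->0, L->2 (L advanced); B->plug->B->R->D->L->A->refl->F->L'->G->R'->F->plug->F
Char 6 ('B'): step: R->1, L=2; B->plug->B->R->B->L->G->refl->H->L'->H->R'->C->plug->C
Char 7 ('C'): step: R->2, L=2; C->plug->C->R->D->L->A->refl->F->L'->G->R'->B->plug->B
Char 8 ('D'): step: R->3, L=2; D->plug->D->R->E->L->B->refl->D->L'->C->R'->B->plug->B
Char 9 ('F'): step: R->4, L=2; F->plug->F->R->H->L->H->refl->G->L'->B->R'->A->plug->A
Final: ciphertext=FGBGFCBBA, RIGHT=4, LEFT=2

Answer: FGBGFCBBA 4 2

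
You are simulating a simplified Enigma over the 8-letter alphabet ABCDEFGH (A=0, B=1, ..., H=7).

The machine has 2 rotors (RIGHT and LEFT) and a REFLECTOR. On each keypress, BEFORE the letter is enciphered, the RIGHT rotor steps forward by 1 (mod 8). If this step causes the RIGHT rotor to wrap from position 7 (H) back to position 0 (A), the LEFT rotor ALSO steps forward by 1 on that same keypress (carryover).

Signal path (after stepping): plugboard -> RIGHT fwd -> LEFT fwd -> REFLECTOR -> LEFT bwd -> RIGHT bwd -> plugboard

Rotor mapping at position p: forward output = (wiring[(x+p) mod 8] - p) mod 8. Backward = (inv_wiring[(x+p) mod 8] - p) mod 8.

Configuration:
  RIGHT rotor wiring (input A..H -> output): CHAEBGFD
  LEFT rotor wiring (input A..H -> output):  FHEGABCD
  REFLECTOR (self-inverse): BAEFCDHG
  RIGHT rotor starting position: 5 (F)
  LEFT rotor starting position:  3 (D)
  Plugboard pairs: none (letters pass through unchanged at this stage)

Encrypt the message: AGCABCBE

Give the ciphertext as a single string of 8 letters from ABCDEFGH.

Char 1 ('A'): step: R->6, L=3; A->plug->A->R->H->L->B->refl->A->L'->E->R'->C->plug->C
Char 2 ('G'): step: R->7, L=3; G->plug->G->R->H->L->B->refl->A->L'->E->R'->A->plug->A
Char 3 ('C'): step: R->0, L->4 (L advanced); C->plug->C->R->A->L->E->refl->C->L'->H->R'->B->plug->B
Char 4 ('A'): step: R->1, L=4; A->plug->A->R->G->L->A->refl->B->L'->E->R'->F->plug->F
Char 5 ('B'): step: R->2, L=4; B->plug->B->R->C->L->G->refl->H->L'->D->R'->E->plug->E
Char 6 ('C'): step: R->3, L=4; C->plug->C->R->D->L->H->refl->G->L'->C->R'->D->plug->D
Char 7 ('B'): step: R->4, L=4; B->plug->B->R->C->L->G->refl->H->L'->D->R'->F->plug->F
Char 8 ('E'): step: R->5, L=4; E->plug->E->R->C->L->G->refl->H->L'->D->R'->F->plug->F

Answer: CABFEDFF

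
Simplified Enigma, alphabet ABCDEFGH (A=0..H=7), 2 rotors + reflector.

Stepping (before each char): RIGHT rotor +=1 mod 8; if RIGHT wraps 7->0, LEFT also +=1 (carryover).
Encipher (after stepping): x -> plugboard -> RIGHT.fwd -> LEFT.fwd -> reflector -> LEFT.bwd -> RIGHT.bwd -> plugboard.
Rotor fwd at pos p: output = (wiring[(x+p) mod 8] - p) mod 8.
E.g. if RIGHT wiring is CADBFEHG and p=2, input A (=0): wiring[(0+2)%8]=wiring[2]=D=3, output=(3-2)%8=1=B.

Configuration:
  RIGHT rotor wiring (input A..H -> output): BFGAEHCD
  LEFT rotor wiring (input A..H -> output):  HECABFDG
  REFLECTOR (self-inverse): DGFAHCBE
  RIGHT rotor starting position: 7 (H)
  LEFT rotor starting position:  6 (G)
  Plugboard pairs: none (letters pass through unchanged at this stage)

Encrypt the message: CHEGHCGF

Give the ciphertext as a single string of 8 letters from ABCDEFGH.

Char 1 ('C'): step: R->0, L->7 (L advanced); C->plug->C->R->G->L->G->refl->B->L'->E->R'->E->plug->E
Char 2 ('H'): step: R->1, L=7; H->plug->H->R->A->L->H->refl->E->L'->H->R'->C->plug->C
Char 3 ('E'): step: R->2, L=7; E->plug->E->R->A->L->H->refl->E->L'->H->R'->G->plug->G
Char 4 ('G'): step: R->3, L=7; G->plug->G->R->C->L->F->refl->C->L'->F->R'->A->plug->A
Char 5 ('H'): step: R->4, L=7; H->plug->H->R->E->L->B->refl->G->L'->G->R'->C->plug->C
Char 6 ('C'): step: R->5, L=7; C->plug->C->R->G->L->G->refl->B->L'->E->R'->D->plug->D
Char 7 ('G'): step: R->6, L=7; G->plug->G->R->G->L->G->refl->B->L'->E->R'->A->plug->A
Char 8 ('F'): step: R->7, L=7; F->plug->F->R->F->L->C->refl->F->L'->C->R'->B->plug->B

Answer: ECGACDAB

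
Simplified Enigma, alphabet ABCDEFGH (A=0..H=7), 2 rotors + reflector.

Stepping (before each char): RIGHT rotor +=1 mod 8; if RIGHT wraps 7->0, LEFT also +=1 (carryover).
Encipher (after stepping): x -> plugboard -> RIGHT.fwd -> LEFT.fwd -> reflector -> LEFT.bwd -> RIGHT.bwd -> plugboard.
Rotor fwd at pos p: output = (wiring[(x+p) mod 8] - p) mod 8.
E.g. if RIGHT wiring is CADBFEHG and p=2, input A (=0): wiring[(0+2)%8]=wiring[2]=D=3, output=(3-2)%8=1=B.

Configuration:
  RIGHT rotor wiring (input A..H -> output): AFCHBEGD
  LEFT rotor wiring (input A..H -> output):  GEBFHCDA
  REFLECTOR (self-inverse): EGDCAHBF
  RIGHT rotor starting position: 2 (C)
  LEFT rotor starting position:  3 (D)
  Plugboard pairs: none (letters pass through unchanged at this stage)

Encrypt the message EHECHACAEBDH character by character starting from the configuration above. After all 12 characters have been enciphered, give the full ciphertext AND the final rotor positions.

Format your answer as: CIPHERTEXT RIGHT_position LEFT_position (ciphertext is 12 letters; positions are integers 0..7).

Char 1 ('E'): step: R->3, L=3; E->plug->E->R->A->L->C->refl->D->L'->F->R'->F->plug->F
Char 2 ('H'): step: R->4, L=3; H->plug->H->R->D->L->A->refl->E->L'->B->R'->F->plug->F
Char 3 ('E'): step: R->5, L=3; E->plug->E->R->A->L->C->refl->D->L'->F->R'->F->plug->F
Char 4 ('C'): step: R->6, L=3; C->plug->C->R->C->L->H->refl->F->L'->E->R'->E->plug->E
Char 5 ('H'): step: R->7, L=3; H->plug->H->R->H->L->G->refl->B->L'->G->R'->C->plug->C
Char 6 ('A'): step: R->0, L->4 (L advanced); A->plug->A->R->A->L->D->refl->C->L'->E->R'->F->plug->F
Char 7 ('C'): step: R->1, L=4; C->plug->C->R->G->L->F->refl->H->L'->C->R'->G->plug->G
Char 8 ('A'): step: R->2, L=4; A->plug->A->R->A->L->D->refl->C->L'->E->R'->E->plug->E
Char 9 ('E'): step: R->3, L=4; E->plug->E->R->A->L->D->refl->C->L'->E->R'->A->plug->A
Char 10 ('B'): step: R->4, L=4; B->plug->B->R->A->L->D->refl->C->L'->E->R'->E->plug->E
Char 11 ('D'): step: R->5, L=4; D->plug->D->R->D->L->E->refl->A->L'->F->R'->F->plug->F
Char 12 ('H'): step: R->6, L=4; H->plug->H->R->G->L->F->refl->H->L'->C->R'->C->plug->C
Final: ciphertext=FFFECFGEAEFC, RIGHT=6, LEFT=4

Answer: FFFECFGEAEFC 6 4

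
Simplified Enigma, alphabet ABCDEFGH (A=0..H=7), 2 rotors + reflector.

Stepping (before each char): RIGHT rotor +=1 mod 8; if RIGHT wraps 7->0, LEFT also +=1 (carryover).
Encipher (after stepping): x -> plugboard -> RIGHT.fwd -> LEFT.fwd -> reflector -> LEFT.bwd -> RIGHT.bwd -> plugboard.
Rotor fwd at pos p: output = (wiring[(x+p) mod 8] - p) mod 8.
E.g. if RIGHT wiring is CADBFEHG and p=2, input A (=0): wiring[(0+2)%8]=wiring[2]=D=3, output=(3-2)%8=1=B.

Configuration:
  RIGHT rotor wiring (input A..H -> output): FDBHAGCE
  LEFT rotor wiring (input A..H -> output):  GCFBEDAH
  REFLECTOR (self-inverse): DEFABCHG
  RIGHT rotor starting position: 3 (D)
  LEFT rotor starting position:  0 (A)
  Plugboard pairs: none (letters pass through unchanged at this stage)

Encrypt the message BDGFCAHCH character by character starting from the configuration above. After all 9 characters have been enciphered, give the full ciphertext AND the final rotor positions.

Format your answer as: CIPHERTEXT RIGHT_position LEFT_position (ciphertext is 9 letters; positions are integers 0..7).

Char 1 ('B'): step: R->4, L=0; B->plug->B->R->C->L->F->refl->C->L'->B->R'->E->plug->E
Char 2 ('D'): step: R->5, L=0; D->plug->D->R->A->L->G->refl->H->L'->H->R'->C->plug->C
Char 3 ('G'): step: R->6, L=0; G->plug->G->R->C->L->F->refl->C->L'->B->R'->F->plug->F
Char 4 ('F'): step: R->7, L=0; F->plug->F->R->B->L->C->refl->F->L'->C->R'->D->plug->D
Char 5 ('C'): step: R->0, L->1 (L advanced); C->plug->C->R->B->L->E->refl->B->L'->A->R'->E->plug->E
Char 6 ('A'): step: R->1, L=1; A->plug->A->R->C->L->A->refl->D->L'->D->R'->G->plug->G
Char 7 ('H'): step: R->2, L=1; H->plug->H->R->B->L->E->refl->B->L'->A->R'->E->plug->E
Char 8 ('C'): step: R->3, L=1; C->plug->C->R->D->L->D->refl->A->L'->C->R'->F->plug->F
Char 9 ('H'): step: R->4, L=1; H->plug->H->R->D->L->D->refl->A->L'->C->R'->B->plug->B
Final: ciphertext=ECFDEGEFB, RIGHT=4, LEFT=1

Answer: ECFDEGEFB 4 1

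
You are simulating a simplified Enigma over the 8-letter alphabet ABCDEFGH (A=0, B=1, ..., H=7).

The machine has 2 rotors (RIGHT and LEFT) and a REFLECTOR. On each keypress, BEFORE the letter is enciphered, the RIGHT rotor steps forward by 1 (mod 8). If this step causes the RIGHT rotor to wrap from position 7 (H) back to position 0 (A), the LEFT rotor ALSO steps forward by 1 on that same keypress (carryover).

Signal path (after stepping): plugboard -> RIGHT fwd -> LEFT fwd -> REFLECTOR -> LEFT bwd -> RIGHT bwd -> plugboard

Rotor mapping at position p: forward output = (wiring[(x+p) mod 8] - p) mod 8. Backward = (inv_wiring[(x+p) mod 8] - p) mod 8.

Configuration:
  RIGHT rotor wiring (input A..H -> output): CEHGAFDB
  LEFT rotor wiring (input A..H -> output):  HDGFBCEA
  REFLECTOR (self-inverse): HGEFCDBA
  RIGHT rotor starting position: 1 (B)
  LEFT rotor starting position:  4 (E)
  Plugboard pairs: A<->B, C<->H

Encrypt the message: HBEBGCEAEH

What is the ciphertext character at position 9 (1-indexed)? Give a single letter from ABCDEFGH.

Char 1 ('H'): step: R->2, L=4; H->plug->C->R->G->L->C->refl->E->L'->D->R'->D->plug->D
Char 2 ('B'): step: R->3, L=4; B->plug->A->R->D->L->E->refl->C->L'->G->R'->E->plug->E
Char 3 ('E'): step: R->4, L=4; E->plug->E->R->G->L->C->refl->E->L'->D->R'->G->plug->G
Char 4 ('B'): step: R->5, L=4; B->plug->A->R->A->L->F->refl->D->L'->E->R'->C->plug->H
Char 5 ('G'): step: R->6, L=4; G->plug->G->R->C->L->A->refl->H->L'->F->R'->A->plug->B
Char 6 ('C'): step: R->7, L=4; C->plug->H->R->E->L->D->refl->F->L'->A->R'->D->plug->D
Char 7 ('E'): step: R->0, L->5 (L advanced); E->plug->E->R->A->L->F->refl->D->L'->C->R'->A->plug->B
Char 8 ('A'): step: R->1, L=5; A->plug->B->R->G->L->A->refl->H->L'->B->R'->H->plug->C
Char 9 ('E'): step: R->2, L=5; E->plug->E->R->B->L->H->refl->A->L'->G->R'->C->plug->H

H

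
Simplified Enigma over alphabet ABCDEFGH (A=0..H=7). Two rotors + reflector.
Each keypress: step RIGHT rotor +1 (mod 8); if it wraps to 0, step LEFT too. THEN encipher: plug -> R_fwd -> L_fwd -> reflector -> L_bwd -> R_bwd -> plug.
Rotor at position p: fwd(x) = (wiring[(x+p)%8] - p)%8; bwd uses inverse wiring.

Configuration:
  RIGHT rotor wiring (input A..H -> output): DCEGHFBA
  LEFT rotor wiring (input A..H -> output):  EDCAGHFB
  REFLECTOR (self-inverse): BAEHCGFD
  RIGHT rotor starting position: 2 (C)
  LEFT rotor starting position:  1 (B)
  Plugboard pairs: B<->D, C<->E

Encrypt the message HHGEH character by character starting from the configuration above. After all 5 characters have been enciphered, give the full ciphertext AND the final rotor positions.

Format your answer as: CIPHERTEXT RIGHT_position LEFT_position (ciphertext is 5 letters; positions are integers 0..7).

Answer: BCBFC 7 1

Derivation:
Char 1 ('H'): step: R->3, L=1; H->plug->H->R->B->L->B->refl->A->L'->G->R'->D->plug->B
Char 2 ('H'): step: R->4, L=1; H->plug->H->R->C->L->H->refl->D->L'->H->R'->E->plug->C
Char 3 ('G'): step: R->5, L=1; G->plug->G->R->B->L->B->refl->A->L'->G->R'->D->plug->B
Char 4 ('E'): step: R->6, L=1; E->plug->C->R->F->L->E->refl->C->L'->A->R'->F->plug->F
Char 5 ('H'): step: R->7, L=1; H->plug->H->R->C->L->H->refl->D->L'->H->R'->E->plug->C
Final: ciphertext=BCBFC, RIGHT=7, LEFT=1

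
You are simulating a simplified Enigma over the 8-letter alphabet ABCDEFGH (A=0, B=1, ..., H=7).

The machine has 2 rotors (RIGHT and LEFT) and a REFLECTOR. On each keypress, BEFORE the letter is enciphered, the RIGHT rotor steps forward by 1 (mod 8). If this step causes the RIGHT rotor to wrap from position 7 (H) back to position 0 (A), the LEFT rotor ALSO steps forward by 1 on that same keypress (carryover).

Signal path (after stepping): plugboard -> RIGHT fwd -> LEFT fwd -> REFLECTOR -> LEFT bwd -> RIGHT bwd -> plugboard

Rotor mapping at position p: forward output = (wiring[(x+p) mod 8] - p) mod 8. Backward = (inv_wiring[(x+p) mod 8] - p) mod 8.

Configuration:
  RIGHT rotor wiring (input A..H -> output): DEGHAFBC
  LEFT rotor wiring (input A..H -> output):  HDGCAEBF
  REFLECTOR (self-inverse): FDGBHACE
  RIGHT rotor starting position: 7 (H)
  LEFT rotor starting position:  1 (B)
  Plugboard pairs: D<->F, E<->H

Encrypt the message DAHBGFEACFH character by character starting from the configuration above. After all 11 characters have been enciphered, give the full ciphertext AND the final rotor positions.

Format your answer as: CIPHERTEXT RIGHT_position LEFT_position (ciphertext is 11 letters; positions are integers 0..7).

Answer: FEBHEDCEGEE 2 3

Derivation:
Char 1 ('D'): step: R->0, L->2 (L advanced); D->plug->F->R->F->L->D->refl->B->L'->H->R'->D->plug->F
Char 2 ('A'): step: R->1, L=2; A->plug->A->R->D->L->C->refl->G->L'->C->R'->H->plug->E
Char 3 ('H'): step: R->2, L=2; H->plug->E->R->H->L->B->refl->D->L'->F->R'->B->plug->B
Char 4 ('B'): step: R->3, L=2; B->plug->B->R->F->L->D->refl->B->L'->H->R'->E->plug->H
Char 5 ('G'): step: R->4, L=2; G->plug->G->R->C->L->G->refl->C->L'->D->R'->H->plug->E
Char 6 ('F'): step: R->5, L=2; F->plug->D->R->G->L->F->refl->A->L'->B->R'->F->plug->D
Char 7 ('E'): step: R->6, L=2; E->plug->H->R->H->L->B->refl->D->L'->F->R'->C->plug->C
Char 8 ('A'): step: R->7, L=2; A->plug->A->R->D->L->C->refl->G->L'->C->R'->H->plug->E
Char 9 ('C'): step: R->0, L->3 (L advanced); C->plug->C->R->G->L->A->refl->F->L'->B->R'->G->plug->G
Char 10 ('F'): step: R->1, L=3; F->plug->D->R->H->L->D->refl->B->L'->C->R'->H->plug->E
Char 11 ('H'): step: R->2, L=3; H->plug->E->R->H->L->D->refl->B->L'->C->R'->H->plug->E
Final: ciphertext=FEBHEDCEGEE, RIGHT=2, LEFT=3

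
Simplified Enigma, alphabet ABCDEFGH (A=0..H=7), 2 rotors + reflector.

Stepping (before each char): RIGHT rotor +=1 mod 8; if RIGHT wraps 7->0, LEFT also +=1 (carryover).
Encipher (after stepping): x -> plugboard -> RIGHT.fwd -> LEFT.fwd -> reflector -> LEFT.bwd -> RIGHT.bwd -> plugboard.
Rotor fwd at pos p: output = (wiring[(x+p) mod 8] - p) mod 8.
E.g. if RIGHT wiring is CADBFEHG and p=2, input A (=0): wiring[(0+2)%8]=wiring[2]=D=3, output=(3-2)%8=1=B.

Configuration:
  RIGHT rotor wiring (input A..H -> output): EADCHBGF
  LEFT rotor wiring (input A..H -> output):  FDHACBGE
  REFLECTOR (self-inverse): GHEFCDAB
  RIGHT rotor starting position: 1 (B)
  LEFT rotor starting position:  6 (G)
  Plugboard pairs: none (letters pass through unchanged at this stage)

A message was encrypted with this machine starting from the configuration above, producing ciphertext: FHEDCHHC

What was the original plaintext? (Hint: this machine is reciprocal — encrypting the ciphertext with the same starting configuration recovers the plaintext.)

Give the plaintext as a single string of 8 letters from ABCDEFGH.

Answer: DFDEEEBH

Derivation:
Char 1 ('F'): step: R->2, L=6; F->plug->F->R->D->L->F->refl->D->L'->H->R'->D->plug->D
Char 2 ('H'): step: R->3, L=6; H->plug->H->R->A->L->A->refl->G->L'->B->R'->F->plug->F
Char 3 ('E'): step: R->4, L=6; E->plug->E->R->A->L->A->refl->G->L'->B->R'->D->plug->D
Char 4 ('D'): step: R->5, L=6; D->plug->D->R->H->L->D->refl->F->L'->D->R'->E->plug->E
Char 5 ('C'): step: R->6, L=6; C->plug->C->R->G->L->E->refl->C->L'->F->R'->E->plug->E
Char 6 ('H'): step: R->7, L=6; H->plug->H->R->H->L->D->refl->F->L'->D->R'->E->plug->E
Char 7 ('H'): step: R->0, L->7 (L advanced); H->plug->H->R->F->L->D->refl->F->L'->A->R'->B->plug->B
Char 8 ('C'): step: R->1, L=7; C->plug->C->R->B->L->G->refl->A->L'->D->R'->H->plug->H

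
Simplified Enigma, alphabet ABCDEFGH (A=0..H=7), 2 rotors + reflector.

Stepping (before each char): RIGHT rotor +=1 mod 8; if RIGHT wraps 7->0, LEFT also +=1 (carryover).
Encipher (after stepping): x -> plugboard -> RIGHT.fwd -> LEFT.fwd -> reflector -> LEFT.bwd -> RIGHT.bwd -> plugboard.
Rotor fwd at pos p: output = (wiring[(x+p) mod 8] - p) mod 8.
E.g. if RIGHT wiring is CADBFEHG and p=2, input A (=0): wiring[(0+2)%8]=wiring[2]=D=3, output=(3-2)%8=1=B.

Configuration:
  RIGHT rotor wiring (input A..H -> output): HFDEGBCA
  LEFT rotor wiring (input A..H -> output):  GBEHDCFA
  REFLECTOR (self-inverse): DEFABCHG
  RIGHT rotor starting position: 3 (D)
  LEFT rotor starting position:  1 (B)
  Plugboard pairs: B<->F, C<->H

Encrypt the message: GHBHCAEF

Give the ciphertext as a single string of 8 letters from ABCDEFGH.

Answer: EGFGBHAB

Derivation:
Char 1 ('G'): step: R->4, L=1; G->plug->G->R->H->L->F->refl->C->L'->D->R'->E->plug->E
Char 2 ('H'): step: R->5, L=1; H->plug->C->R->D->L->C->refl->F->L'->H->R'->G->plug->G
Char 3 ('B'): step: R->6, L=1; B->plug->F->R->G->L->H->refl->G->L'->C->R'->B->plug->F
Char 4 ('H'): step: R->7, L=1; H->plug->C->R->G->L->H->refl->G->L'->C->R'->G->plug->G
Char 5 ('C'): step: R->0, L->2 (L advanced); C->plug->H->R->A->L->C->refl->F->L'->B->R'->F->plug->B
Char 6 ('A'): step: R->1, L=2; A->plug->A->R->E->L->D->refl->A->L'->D->R'->C->plug->H
Char 7 ('E'): step: R->2, L=2; E->plug->E->R->A->L->C->refl->F->L'->B->R'->A->plug->A
Char 8 ('F'): step: R->3, L=2; F->plug->B->R->D->L->A->refl->D->L'->E->R'->F->plug->B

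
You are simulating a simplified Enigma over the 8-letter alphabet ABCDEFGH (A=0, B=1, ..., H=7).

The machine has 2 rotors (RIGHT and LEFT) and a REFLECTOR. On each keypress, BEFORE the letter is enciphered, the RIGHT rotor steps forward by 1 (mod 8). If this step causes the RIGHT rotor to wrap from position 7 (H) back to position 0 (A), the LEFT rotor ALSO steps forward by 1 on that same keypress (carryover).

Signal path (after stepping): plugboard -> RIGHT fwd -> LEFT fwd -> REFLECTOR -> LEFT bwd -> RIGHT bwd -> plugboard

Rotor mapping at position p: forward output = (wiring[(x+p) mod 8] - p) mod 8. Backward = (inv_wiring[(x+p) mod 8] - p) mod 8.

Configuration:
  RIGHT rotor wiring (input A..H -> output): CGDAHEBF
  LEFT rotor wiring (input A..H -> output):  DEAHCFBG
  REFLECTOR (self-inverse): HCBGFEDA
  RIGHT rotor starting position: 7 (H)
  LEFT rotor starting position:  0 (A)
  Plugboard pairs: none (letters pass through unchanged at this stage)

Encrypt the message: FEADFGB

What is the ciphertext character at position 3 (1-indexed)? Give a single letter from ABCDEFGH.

Char 1 ('F'): step: R->0, L->1 (L advanced); F->plug->F->R->E->L->E->refl->F->L'->G->R'->B->plug->B
Char 2 ('E'): step: R->1, L=1; E->plug->E->R->D->L->B->refl->C->L'->H->R'->C->plug->C
Char 3 ('A'): step: R->2, L=1; A->plug->A->R->B->L->H->refl->A->L'->F->R'->C->plug->C

C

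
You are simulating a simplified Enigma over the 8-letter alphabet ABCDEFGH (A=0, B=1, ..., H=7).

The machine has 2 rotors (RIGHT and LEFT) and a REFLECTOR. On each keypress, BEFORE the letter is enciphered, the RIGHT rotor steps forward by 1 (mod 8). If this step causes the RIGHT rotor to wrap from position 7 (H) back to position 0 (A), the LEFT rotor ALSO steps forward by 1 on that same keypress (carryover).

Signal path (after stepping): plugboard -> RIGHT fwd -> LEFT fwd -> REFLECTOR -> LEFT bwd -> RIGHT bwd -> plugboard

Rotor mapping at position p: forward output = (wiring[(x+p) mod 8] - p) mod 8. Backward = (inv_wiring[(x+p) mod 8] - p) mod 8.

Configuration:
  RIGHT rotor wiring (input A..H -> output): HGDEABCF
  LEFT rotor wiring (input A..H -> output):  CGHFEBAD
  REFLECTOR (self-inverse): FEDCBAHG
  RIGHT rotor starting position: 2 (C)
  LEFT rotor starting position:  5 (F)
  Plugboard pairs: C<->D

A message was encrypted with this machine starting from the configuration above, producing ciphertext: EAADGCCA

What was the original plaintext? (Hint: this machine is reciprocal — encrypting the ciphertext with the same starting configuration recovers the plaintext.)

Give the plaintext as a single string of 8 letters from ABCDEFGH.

Char 1 ('E'): step: R->3, L=5; E->plug->E->R->C->L->G->refl->H->L'->H->R'->D->plug->C
Char 2 ('A'): step: R->4, L=5; A->plug->A->R->E->L->B->refl->E->L'->A->R'->H->plug->H
Char 3 ('A'): step: R->5, L=5; A->plug->A->R->E->L->B->refl->E->L'->A->R'->C->plug->D
Char 4 ('D'): step: R->6, L=5; D->plug->C->R->B->L->D->refl->C->L'->F->R'->E->plug->E
Char 5 ('G'): step: R->7, L=5; G->plug->G->R->C->L->G->refl->H->L'->H->R'->C->plug->D
Char 6 ('C'): step: R->0, L->6 (L advanced); C->plug->D->R->E->L->B->refl->E->L'->C->R'->G->plug->G
Char 7 ('C'): step: R->1, L=6; C->plug->D->R->H->L->D->refl->C->L'->A->R'->E->plug->E
Char 8 ('A'): step: R->2, L=6; A->plug->A->R->B->L->F->refl->A->L'->D->R'->F->plug->F

Answer: CHDEDGEF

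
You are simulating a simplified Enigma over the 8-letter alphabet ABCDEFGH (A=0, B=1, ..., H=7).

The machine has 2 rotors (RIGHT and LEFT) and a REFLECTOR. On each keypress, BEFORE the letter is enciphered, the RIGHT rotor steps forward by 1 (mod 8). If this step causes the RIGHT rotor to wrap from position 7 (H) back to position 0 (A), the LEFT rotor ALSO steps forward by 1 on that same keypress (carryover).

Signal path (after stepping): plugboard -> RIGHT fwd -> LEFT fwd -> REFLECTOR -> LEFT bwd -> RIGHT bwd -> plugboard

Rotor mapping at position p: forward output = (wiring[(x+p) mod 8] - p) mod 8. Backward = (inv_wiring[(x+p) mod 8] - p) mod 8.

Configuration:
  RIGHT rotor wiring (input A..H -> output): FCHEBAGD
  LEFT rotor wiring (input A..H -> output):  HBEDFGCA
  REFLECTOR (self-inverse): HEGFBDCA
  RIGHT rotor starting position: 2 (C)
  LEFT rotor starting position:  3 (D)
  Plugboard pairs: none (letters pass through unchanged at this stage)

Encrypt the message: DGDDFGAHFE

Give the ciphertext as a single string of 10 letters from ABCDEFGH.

Char 1 ('D'): step: R->3, L=3; D->plug->D->R->D->L->H->refl->A->L'->A->R'->E->plug->E
Char 2 ('G'): step: R->4, L=3; G->plug->G->R->D->L->H->refl->A->L'->A->R'->H->plug->H
Char 3 ('D'): step: R->5, L=3; D->plug->D->R->A->L->A->refl->H->L'->D->R'->A->plug->A
Char 4 ('D'): step: R->6, L=3; D->plug->D->R->E->L->F->refl->D->L'->C->R'->H->plug->H
Char 5 ('F'): step: R->7, L=3; F->plug->F->R->C->L->D->refl->F->L'->E->R'->A->plug->A
Char 6 ('G'): step: R->0, L->4 (L advanced); G->plug->G->R->G->L->A->refl->H->L'->H->R'->C->plug->C
Char 7 ('A'): step: R->1, L=4; A->plug->A->R->B->L->C->refl->G->L'->C->R'->G->plug->G
Char 8 ('H'): step: R->2, L=4; H->plug->H->R->A->L->B->refl->E->L'->D->R'->G->plug->G
Char 9 ('F'): step: R->3, L=4; F->plug->F->R->C->L->G->refl->C->L'->B->R'->A->plug->A
Char 10 ('E'): step: R->4, L=4; E->plug->E->R->B->L->C->refl->G->L'->C->R'->C->plug->C

Answer: EHAHACGGAC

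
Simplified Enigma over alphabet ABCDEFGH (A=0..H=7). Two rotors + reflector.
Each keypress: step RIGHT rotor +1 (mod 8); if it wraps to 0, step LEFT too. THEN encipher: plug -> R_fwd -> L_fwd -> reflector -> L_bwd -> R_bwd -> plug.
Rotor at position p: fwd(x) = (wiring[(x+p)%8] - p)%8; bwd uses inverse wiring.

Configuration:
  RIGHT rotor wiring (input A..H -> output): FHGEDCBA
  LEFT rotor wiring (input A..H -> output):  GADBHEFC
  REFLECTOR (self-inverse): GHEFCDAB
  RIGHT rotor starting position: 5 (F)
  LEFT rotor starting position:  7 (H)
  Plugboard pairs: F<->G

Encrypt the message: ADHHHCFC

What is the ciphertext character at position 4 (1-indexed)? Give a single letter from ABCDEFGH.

Char 1 ('A'): step: R->6, L=7; A->plug->A->R->D->L->E->refl->C->L'->E->R'->H->plug->H
Char 2 ('D'): step: R->7, L=7; D->plug->D->R->H->L->G->refl->A->L'->F->R'->E->plug->E
Char 3 ('H'): step: R->0, L->0 (L advanced); H->plug->H->R->A->L->G->refl->A->L'->B->R'->G->plug->F
Char 4 ('H'): step: R->1, L=0; H->plug->H->R->E->L->H->refl->B->L'->D->R'->C->plug->C

C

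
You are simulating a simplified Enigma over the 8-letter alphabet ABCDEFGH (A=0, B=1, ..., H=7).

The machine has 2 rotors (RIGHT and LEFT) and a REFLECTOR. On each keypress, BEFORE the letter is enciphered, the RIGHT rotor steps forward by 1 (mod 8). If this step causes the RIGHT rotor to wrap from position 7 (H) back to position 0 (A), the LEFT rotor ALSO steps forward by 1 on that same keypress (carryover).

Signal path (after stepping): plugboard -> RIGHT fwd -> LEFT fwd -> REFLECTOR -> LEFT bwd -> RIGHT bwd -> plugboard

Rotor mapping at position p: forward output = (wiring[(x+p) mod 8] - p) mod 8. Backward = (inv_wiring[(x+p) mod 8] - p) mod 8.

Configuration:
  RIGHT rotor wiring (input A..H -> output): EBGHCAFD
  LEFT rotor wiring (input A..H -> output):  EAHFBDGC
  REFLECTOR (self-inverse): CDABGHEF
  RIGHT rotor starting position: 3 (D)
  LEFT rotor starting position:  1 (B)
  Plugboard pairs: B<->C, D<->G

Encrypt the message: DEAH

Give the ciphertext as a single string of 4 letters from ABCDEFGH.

Char 1 ('D'): step: R->4, L=1; D->plug->G->R->C->L->E->refl->G->L'->B->R'->C->plug->B
Char 2 ('E'): step: R->5, L=1; E->plug->E->R->E->L->C->refl->A->L'->D->R'->A->plug->A
Char 3 ('A'): step: R->6, L=1; A->plug->A->R->H->L->D->refl->B->L'->G->R'->C->plug->B
Char 4 ('H'): step: R->7, L=1; H->plug->H->R->G->L->B->refl->D->L'->H->R'->D->plug->G

Answer: BABG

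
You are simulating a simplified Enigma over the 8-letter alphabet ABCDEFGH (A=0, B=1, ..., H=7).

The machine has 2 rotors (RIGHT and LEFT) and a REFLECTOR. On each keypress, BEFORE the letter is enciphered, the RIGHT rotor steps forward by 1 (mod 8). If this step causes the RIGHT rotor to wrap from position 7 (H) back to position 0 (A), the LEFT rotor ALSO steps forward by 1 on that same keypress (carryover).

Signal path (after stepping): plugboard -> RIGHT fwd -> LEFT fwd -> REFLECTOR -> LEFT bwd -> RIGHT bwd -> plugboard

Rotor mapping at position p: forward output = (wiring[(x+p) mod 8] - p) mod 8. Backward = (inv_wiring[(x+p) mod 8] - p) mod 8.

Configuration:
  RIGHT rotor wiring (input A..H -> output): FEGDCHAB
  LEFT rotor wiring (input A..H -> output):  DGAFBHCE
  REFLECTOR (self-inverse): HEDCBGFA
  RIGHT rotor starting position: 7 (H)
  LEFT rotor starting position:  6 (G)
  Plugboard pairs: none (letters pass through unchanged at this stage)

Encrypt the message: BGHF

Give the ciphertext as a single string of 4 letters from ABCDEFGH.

Answer: GHEE

Derivation:
Char 1 ('B'): step: R->0, L->7 (L advanced); B->plug->B->R->E->L->G->refl->F->L'->A->R'->G->plug->G
Char 2 ('G'): step: R->1, L=7; G->plug->G->R->A->L->F->refl->G->L'->E->R'->H->plug->H
Char 3 ('H'): step: R->2, L=7; H->plug->H->R->C->L->H->refl->A->L'->G->R'->E->plug->E
Char 4 ('F'): step: R->3, L=7; F->plug->F->R->C->L->H->refl->A->L'->G->R'->E->plug->E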